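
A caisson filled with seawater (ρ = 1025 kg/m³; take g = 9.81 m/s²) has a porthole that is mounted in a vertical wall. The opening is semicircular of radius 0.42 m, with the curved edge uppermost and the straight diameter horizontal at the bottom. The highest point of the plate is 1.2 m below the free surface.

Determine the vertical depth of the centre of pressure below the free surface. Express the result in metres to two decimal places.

γ = ρg = 1025 × 9.81 / 1000 = 10.05525 kN/m³.
The centroid lies 4r/(3π) = 0.178254 m above the diameter, so r − 4r/(3π) = 0.42 − 0.178254 = 0.241746 m below the topmost point, so the centroid depth is h_c = 1.2 + 0.241746 = 1.44175 m.
A = πr²/2 = π × 0.42²/2 = 0.277088 m².
Resultant F = γ·h_c·A = 10.05525 × 1.44175 × 0.277088 = 4.01699 kN.
I_c = (π/8 − 8/(9π))·r⁴ = 0.109757 × 0.42⁴ = 0.0034153 m⁴.
Centre of pressure: y_p = y_c + I_c/(y_c·A) = 1.44175 + 0.0034153/(1.44175 × 0.277088) = 1.44175 + 0.00854912 = 1.4503 m along the plane.

h_p = 1.45 m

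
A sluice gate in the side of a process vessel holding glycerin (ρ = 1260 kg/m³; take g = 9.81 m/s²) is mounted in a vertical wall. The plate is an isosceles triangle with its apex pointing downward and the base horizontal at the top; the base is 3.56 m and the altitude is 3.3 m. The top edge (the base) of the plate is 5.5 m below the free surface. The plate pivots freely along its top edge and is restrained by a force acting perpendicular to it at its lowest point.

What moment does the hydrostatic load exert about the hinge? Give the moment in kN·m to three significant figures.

M ≈ 571 kN·m

γ = ρg = 1260 × 9.81 / 1000 = 12.3606 kN/m³.
With the apex down, the centroid sits h/3 = 3.3/3 = 1.1 m below the base (the top edge), so the centroid depth is h_c = 5.5 + 1.1 = 6.6 m.
A = ½ × 3.56 × 3.3 = 5.874 m².
Resultant F = γ·h_c·A = 12.3606 × 6.6 × 5.874 = 479.201 kN.
I_c = b·h³/36 = 3.56 × 3.3³/36 = 3.55377 m⁴.
Centre of pressure: y_p = y_c + I_c/(y_c·A) = 6.6 + 3.55377/(6.6 × 5.874) = 6.6 + 0.0916667 = 6.69167 m along the plane.
The resultant acts 1.1 + 0.0916667 = 1.19167 m (along the plate) below the hinge at the top edge, so the moment about the hinge is M = F × 1.19167 = 479.201 × 1.19167 = 571.049 kN·m.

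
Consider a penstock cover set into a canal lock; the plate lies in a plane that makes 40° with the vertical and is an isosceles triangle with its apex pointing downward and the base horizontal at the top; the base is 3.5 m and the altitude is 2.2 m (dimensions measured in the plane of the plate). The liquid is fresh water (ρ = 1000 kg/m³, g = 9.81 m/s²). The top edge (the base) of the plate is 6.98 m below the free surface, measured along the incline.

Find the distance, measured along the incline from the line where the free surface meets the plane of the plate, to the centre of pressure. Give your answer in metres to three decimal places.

y_p = 7.748 m

γ = ρg = 1000 × 9.81 = 9810 N/m³ = 9.81 kN/m³.
The plate makes 40° with the vertical, i.e. θ = 90° − 40° = 50° to the horizontal. Measuring y along the incline from the free-surface line, vertical depth h = y·sinθ with sinθ = 0.766044.
With the apex down, the centroid sits h/3 = 2.2/3 = 0.733333 m below the base (the top edge), so y_c = 6.98 + 0.733333 = 7.71333 m and h_c = 7.71333 × 0.766044 = 5.90875 m.
A = ½ × 3.5 × 2.2 = 3.85 m².
Resultant F = γ·h_c·A = 9.81 × 5.90875 × 3.85 = 223.165 kN.
I_c = b·h³/36 = 3.5 × 2.2³/36 = 1.03522 m⁴.
Centre of pressure: y_p = y_c + I_c/(y_c·A) = 7.71333 + 1.03522/(7.71333 × 3.85) = 7.71333 + 0.0348602 = 7.74819 m along the plane.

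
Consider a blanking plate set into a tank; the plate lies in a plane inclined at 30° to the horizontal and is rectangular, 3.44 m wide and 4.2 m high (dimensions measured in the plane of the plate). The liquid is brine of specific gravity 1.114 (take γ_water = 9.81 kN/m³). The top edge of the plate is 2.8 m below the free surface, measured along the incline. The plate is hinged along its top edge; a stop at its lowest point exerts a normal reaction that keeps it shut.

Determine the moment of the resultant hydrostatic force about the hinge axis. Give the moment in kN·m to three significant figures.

M ≈ 928 kN·m

γ = 1.114 × 9.81 = 10.92834 kN/m³.
Let θ = 30° be the plate's angle to the horizontal; measure y along the incline from where the plane meets the free surface. Vertical depth h = y·sinθ with sinθ = 0.500000.
The centroid lies 4.2/2 = 2.1 m below the top edge, so y_c = 2.8 + 2.1 = 4.9 m and h_c = 4.9 × 0.500000 = 2.45 m.
A = 3.44 × 4.2 = 14.448 m².
Resultant F = γ·h_c·A = 10.92834 × 2.45 × 14.448 = 386.837 kN.
I_c = b·h³/12 = 3.44 × 4.2³/12 = 21.2386 m⁴.
Centre of pressure: y_p = y_c + I_c/(y_c·A) = 4.9 + 21.2386/(4.9 × 14.448) = 4.9 + 0.300001 = 5.2 m along the plane.
The resultant acts 2.1 + 0.300001 = 2.4 m (along the plate) below the hinge at the top edge, so the moment about the hinge is M = F × 2.4 = 386.837 × 2.4 = 928.409 kN·m.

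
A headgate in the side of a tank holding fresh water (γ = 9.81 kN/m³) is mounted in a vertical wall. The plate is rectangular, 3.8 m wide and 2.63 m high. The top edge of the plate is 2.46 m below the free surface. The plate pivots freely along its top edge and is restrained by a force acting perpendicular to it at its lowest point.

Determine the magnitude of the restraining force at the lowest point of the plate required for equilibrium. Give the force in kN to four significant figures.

P ≈ 206.5 kN

γ = 9.81 kN/m³.
The centroid lies 2.63/2 = 1.315 m below the top edge, so the centroid depth is h_c = 2.46 + 1.315 = 3.775 m.
A = 3.8 × 2.63 = 9.994 m².
Resultant F = γ·h_c·A = 9.81 × 3.775 × 9.994 = 370.105 kN.
I_c = b·h³/12 = 3.8 × 2.63³/12 = 5.76062 m⁴.
Centre of pressure: y_p = y_c + I_c/(y_c·A) = 3.775 + 5.76062/(3.775 × 9.994) = 3.775 + 0.152691 = 3.92769 m along the plane.
The resultant acts 1.315 + 0.152691 = 1.46769 m (along the plate) below the hinge at the top edge, so the moment about the hinge is M = F × 1.46769 = 370.105 × 1.46769 = 543.199 kN·m.
A normal force at the bottom, 2.63 m from the hinge, must supply this moment: P = 543.199/2.63 = 206.54 kN.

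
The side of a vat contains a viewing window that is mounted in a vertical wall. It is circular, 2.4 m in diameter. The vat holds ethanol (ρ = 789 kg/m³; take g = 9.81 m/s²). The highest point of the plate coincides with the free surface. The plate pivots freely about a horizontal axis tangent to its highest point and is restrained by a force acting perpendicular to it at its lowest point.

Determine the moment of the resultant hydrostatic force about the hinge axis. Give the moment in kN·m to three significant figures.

M ≈ 63.0 kN·m

γ = ρg = 789 × 9.81 / 1000 = 7.74009 kN/m³.
The centroid is at the centre, 1.2 m below the top of the plate, so the centroid depth is h_c = 1.2 m.
A = π(1.2)² = 4.52389 m².
Resultant F = γ·h_c·A = 7.74009 × 1.2 × 4.52389 = 42.0184 kN.
I_c = πr⁴/4 = π × 1.2⁴/4 = 1.6286 m⁴.
Centre of pressure: y_p = y_c + I_c/(y_c·A) = 1.2 + 1.6286/(1.2 × 4.52389) = 1.2 + 0.3 = 1.5 m along the plane.
The resultant acts 1.2 + 0.3 = 1.5 m (along the plate) below the hinge at the top edge, so the moment about the hinge is M = F × 1.5 = 42.0184 × 1.5 = 63.0276 kN·m.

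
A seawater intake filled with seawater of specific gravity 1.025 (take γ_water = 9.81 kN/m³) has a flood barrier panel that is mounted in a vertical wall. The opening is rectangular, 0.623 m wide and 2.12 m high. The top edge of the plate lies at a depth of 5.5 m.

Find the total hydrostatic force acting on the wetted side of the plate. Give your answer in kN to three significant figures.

F ≈ 87.1 kN

γ = 1.025 × 9.81 = 10.05525 kN/m³.
The centroid lies 2.12/2 = 1.06 m below the top edge, so the centroid depth is h_c = 5.5 + 1.06 = 6.56 m.
A = 0.623 × 2.12 = 1.32076 m².
Resultant F = γ·h_c·A = 10.05525 × 6.56 × 1.32076 = 87.1206 kN.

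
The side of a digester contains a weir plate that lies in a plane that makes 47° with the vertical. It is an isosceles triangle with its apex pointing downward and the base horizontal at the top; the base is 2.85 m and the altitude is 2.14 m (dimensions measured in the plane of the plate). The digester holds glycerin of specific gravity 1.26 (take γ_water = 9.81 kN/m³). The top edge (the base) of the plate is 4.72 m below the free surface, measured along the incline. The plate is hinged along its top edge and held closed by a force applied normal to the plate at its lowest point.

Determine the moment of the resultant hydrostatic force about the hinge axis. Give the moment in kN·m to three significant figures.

γ = 1.26 × 9.81 = 12.3606 kN/m³.
The plate makes 47° with the vertical, i.e. θ = 90° − 47° = 43° to the horizontal. Measuring y along the incline from the free-surface line, vertical depth h = y·sinθ with sinθ = 0.681998.
With the apex down, the centroid sits h/3 = 2.14/3 = 0.713333 m below the base (the top edge), so y_c = 4.72 + 0.713333 = 5.43333 m and h_c = 5.43333 × 0.681998 = 3.70552 m.
A = ½ × 2.85 × 2.14 = 3.0495 m².
Resultant F = γ·h_c·A = 12.3606 × 3.70552 × 3.0495 = 139.675 kN.
I_c = b·h³/36 = 2.85 × 2.14³/36 = 0.775861 m⁴.
Centre of pressure: y_p = y_c + I_c/(y_c·A) = 5.43333 + 0.775861/(5.43333 × 3.0495) = 5.43333 + 0.0468262 = 5.48016 m along the plane.
The resultant acts 0.713333 + 0.0468262 = 0.760159 m (along the plate) below the hinge at the top edge, so the moment about the hinge is M = F × 0.760159 = 139.675 × 0.760159 = 106.175 kN·m.

M ≈ 106 kN·m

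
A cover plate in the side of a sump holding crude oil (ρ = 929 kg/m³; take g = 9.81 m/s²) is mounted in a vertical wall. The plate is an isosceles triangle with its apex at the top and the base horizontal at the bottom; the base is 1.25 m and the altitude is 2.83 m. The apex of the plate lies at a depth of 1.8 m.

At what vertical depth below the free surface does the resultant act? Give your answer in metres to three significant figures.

γ = ρg = 929 × 9.81 / 1000 = 9.11349 kN/m³.
With the apex up, the centroid sits 2h/3 = 2 × 2.83/3 = 1.88667 m below the apex, so the centroid depth is h_c = 1.8 + 1.88667 = 3.68667 m.
A = ½ × 1.25 × 2.83 = 1.76875 m².
Resultant F = γ·h_c·A = 9.11349 × 3.68667 × 1.76875 = 59.4272 kN.
I_c = b·h³/36 = 1.25 × 2.83³/36 = 0.786986 m⁴.
Centre of pressure: y_p = y_c + I_c/(y_c·A) = 3.68667 + 0.786986/(3.68667 × 1.76875) = 3.68667 + 0.120689 = 3.80736 m along the plane.

h_p = 3.81 m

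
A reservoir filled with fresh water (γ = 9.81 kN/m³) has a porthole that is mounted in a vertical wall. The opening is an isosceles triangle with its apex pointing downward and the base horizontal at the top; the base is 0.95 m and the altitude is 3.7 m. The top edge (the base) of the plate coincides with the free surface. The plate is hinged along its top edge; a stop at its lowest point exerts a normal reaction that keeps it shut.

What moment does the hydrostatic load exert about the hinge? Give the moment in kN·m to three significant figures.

γ = 9.81 kN/m³.
With the apex down, the centroid sits h/3 = 3.7/3 = 1.23333 m below the base (the top edge), so the centroid depth is h_c = 1.23333 m.
A = ½ × 0.95 × 3.7 = 1.7575 m².
Resultant F = γ·h_c·A = 9.81 × 1.23333 × 1.7575 = 21.2639 kN.
I_c = b·h³/36 = 0.95 × 3.7³/36 = 1.33668 m⁴.
Centre of pressure: y_p = y_c + I_c/(y_c·A) = 1.23333 + 1.33668/(1.23333 × 1.7575) = 1.23333 + 0.61667 = 1.85 m along the plane.
The resultant acts 1.23333 + 0.61667 = 1.85 m (along the plate) below the hinge at the top edge, so the moment about the hinge is M = F × 1.85 = 21.2639 × 1.85 = 39.3382 kN·m.

M ≈ 39.3 kN·m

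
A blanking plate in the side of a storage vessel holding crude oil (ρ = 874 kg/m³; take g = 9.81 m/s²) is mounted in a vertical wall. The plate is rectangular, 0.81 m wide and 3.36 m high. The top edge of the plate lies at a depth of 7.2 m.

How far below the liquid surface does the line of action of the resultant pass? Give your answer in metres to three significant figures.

h_p = 8.99 m

γ = ρg = 874 × 9.81 / 1000 = 8.57394 kN/m³.
The centroid lies 3.36/2 = 1.68 m below the top edge, so the centroid depth is h_c = 7.2 + 1.68 = 8.88 m.
A = 0.81 × 3.36 = 2.7216 m².
Resultant F = γ·h_c·A = 8.57394 × 8.88 × 2.7216 = 207.213 kN.
I_c = b·h³/12 = 0.81 × 3.36³/12 = 2.56048 m⁴.
Centre of pressure: y_p = y_c + I_c/(y_c·A) = 8.88 + 2.56048/(8.88 × 2.7216) = 8.88 + 0.105946 = 8.98595 m along the plane.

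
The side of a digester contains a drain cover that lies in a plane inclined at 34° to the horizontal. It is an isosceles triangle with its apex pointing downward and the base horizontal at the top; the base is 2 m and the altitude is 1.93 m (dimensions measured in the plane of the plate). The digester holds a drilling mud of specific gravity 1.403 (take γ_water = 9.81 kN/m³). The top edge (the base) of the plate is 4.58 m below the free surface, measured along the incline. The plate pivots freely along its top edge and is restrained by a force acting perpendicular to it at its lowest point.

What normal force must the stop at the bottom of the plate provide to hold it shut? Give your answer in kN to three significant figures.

γ = 1.403 × 9.81 = 13.76343 kN/m³.
Let θ = 34° be the plate's angle to the horizontal; measure y along the incline from where the plane meets the free surface. Vertical depth h = y·sinθ with sinθ = 0.559193.
With the apex down, the centroid sits h/3 = 1.93/3 = 0.643333 m below the base (the top edge), so y_c = 4.58 + 0.643333 = 5.22333 m and h_c = 5.22333 × 0.559193 = 2.92085 m.
A = ½ × 2 × 1.93 = 1.93 m².
Resultant F = γ·h_c·A = 13.76343 × 2.92085 × 1.93 = 77.5878 kN.
I_c = b·h³/36 = 2 × 1.93³/36 = 0.399392 m⁴.
Centre of pressure: y_p = y_c + I_c/(y_c·A) = 5.22333 + 0.399392/(5.22333 × 1.93) = 5.22333 + 0.0396182 = 5.26295 m along the plane.
The resultant acts 0.643333 + 0.0396182 = 0.682951 m (along the plate) below the hinge at the top edge, so the moment about the hinge is M = F × 0.682951 = 77.5878 × 0.682951 = 52.9887 kN·m.
A normal force at the bottom, 1.93 m from the hinge, must supply this moment: P = 52.9887/1.93 = 27.4553 kN.

P ≈ 27.5 kN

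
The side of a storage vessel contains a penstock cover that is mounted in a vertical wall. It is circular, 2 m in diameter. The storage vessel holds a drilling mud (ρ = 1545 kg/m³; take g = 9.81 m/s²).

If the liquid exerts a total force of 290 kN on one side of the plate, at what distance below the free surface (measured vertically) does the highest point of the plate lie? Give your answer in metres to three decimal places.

γ = ρg = 1545 × 9.81 / 1000 = 15.15645 kN/m³.
A = π(1)² = 3.14159 m².
From F = γ·h_c·A, the centroid depth is h_c = 290/(15.15645 × 3.14159) = 6.09047 m.
The centroid is at the centre, 1 m below the top of the plate, so the highest point sits at h_top = 6.09047 − 1 = 5.09047 m below the surface.

d_top ≈ 5.090 m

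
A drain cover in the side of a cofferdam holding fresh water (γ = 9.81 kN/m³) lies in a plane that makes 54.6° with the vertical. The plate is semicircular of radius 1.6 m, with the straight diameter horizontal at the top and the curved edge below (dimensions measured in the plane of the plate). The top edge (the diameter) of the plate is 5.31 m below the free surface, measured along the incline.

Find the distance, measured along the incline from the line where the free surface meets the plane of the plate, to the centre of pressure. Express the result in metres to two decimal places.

γ = 9.81 kN/m³.
The plate makes 54.6° with the vertical, i.e. θ = 90° − 54.6° = 35.4° to the horizontal. Measuring y along the incline from the free-surface line, vertical depth h = y·sinθ with sinθ = 0.579281.
The centroid of a semicircle lies 4r/(3π) = 0.679061 m from the diameter, here below the top edge, so y_c = 5.31 + 0.679061 = 5.98906 m and h_c = 5.98906 × 0.579281 = 3.46935 m.
A = πr²/2 = π × 1.6²/2 = 4.02124 m².
Resultant F = γ·h_c·A = 9.81 × 3.46935 × 4.02124 = 136.86 kN.
I_c = (π/8 − 8/(9π))·r⁴ = 0.109757 × 1.6⁴ = 0.719303 m⁴.
Centre of pressure: y_p = y_c + I_c/(y_c·A) = 5.98906 + 0.719303/(5.98906 × 4.02124) = 5.98906 + 0.0298671 = 6.01893 m along the plane.

y_p = 6.02 m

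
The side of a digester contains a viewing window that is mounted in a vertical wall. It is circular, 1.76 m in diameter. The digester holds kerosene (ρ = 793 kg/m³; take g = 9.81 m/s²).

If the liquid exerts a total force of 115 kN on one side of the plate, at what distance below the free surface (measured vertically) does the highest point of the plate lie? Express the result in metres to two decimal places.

d_top ≈ 5.20 m

γ = ρg = 793 × 9.81 / 1000 = 7.77933 kN/m³.
A = π(0.88)² = 2.43285 m².
From F = γ·h_c·A, the centroid depth is h_c = 115/(7.77933 × 2.43285) = 6.07632 m.
The centroid is at the centre, 0.88 m below the top of the plate, so the highest point sits at h_top = 6.07632 − 0.88 = 5.19632 m below the surface.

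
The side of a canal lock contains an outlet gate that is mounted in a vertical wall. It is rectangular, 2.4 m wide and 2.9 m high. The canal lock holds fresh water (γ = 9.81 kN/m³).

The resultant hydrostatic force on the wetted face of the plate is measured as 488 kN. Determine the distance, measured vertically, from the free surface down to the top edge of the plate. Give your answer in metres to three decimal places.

γ = 9.81 kN/m³.
A = 2.4 × 2.9 = 6.96 m².
From F = γ·h_c·A, the centroid depth is h_c = 488/(9.81 × 6.96) = 7.14729 m.
The centroid lies 2.9/2 = 1.45 m below the top edge, so the top edge sits at h_top = 7.14729 − 1.45 = 5.69729 m below the surface.

d_top ≈ 5.697 m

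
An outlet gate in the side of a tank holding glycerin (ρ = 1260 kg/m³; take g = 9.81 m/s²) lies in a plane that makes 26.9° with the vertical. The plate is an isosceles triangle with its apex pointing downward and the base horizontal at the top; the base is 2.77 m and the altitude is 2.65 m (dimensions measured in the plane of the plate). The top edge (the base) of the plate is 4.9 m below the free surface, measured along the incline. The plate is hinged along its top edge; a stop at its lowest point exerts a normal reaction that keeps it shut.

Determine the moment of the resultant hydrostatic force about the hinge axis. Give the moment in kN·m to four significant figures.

M ≈ 222.5 kN·m

γ = ρg = 1260 × 9.81 / 1000 = 12.3606 kN/m³.
The plate makes 26.9° with the vertical, i.e. θ = 90° − 26.9° = 63.1° to the horizontal. Measuring y along the incline from the free-surface line, vertical depth h = y·sinθ with sinθ = 0.891798.
With the apex down, the centroid sits h/3 = 2.65/3 = 0.883333 m below the base (the top edge), so y_c = 4.9 + 0.883333 = 5.78333 m and h_c = 5.78333 × 0.891798 = 5.15756 m.
A = ½ × 2.77 × 2.65 = 3.67025 m².
Resultant F = γ·h_c·A = 12.3606 × 5.15756 × 3.67025 = 233.98 kN.
I_c = b·h³/36 = 2.77 × 2.65³/36 = 1.43191 m⁴.
Centre of pressure: y_p = y_c + I_c/(y_c·A) = 5.78333 + 1.43191/(5.78333 × 3.67025) = 5.78333 + 0.0674593 = 5.85079 m along the plane.
The resultant acts 0.883333 + 0.0674593 = 0.950792 m (along the plate) below the hinge at the top edge, so the moment about the hinge is M = F × 0.950792 = 233.98 × 0.950792 = 222.466 kN·m.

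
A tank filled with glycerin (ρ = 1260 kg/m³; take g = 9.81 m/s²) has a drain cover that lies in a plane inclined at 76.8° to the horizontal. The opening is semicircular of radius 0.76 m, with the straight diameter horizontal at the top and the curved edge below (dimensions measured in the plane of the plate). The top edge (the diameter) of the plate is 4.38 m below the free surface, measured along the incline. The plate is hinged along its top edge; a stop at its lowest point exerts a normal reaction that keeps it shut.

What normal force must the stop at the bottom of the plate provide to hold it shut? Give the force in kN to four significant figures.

P ≈ 22.37 kN

γ = ρg = 1260 × 9.81 / 1000 = 12.3606 kN/m³.
Let θ = 76.8° be the plate's angle to the horizontal; measure y along the incline from where the plane meets the free surface. Vertical depth h = y·sinθ with sinθ = 0.973579.
The centroid of a semicircle lies 4r/(3π) = 0.322554 m from the diameter, here below the top edge, so y_c = 4.38 + 0.322554 = 4.70255 m and h_c = 4.70255 × 0.973579 = 4.5783 m.
A = πr²/2 = π × 0.76²/2 = 0.907292 m².
Resultant F = γ·h_c·A = 12.3606 × 4.5783 × 0.907292 = 51.3441 kN.
I_c = (π/8 − 8/(9π))·r⁴ = 0.109757 × 0.76⁴ = 0.0366173 m⁴.
Centre of pressure: y_p = y_c + I_c/(y_c·A) = 4.70255 + 0.0366173/(4.70255 × 0.907292) = 4.70255 + 0.00858234 = 4.71113 m along the plane.
The resultant acts 0.322554 + 0.00858234 = 0.331136 m (along the plate) below the hinge at the top edge, so the moment about the hinge is M = F × 0.331136 = 51.3441 × 0.331136 = 17.0019 kN·m.
A normal force at the bottom, 0.76 m from the hinge, must supply this moment: P = 17.0019/0.76 = 22.3709 kN.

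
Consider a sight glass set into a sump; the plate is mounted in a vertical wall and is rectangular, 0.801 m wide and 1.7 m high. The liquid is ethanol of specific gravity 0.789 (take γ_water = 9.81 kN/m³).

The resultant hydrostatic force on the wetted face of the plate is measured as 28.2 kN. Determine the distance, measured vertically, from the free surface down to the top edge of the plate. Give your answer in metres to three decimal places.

d_top ≈ 1.826 m

γ = 0.789 × 9.81 = 7.74009 kN/m³.
A = 0.801 × 1.7 = 1.3617 m².
From F = γ·h_c·A, the centroid depth is h_c = 28.2/(7.74009 × 1.3617) = 2.6756 m.
The centroid lies 1.7/2 = 0.85 m below the top edge, so the top edge sits at h_top = 2.6756 − 0.85 = 1.8256 m below the surface.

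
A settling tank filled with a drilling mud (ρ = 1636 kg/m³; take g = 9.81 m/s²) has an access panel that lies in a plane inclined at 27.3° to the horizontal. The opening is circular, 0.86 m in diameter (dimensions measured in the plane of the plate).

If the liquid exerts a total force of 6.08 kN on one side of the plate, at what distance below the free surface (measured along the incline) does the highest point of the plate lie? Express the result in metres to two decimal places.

γ = ρg = 1636 × 9.81 / 1000 = 16.04916 kN/m³.
A = π(0.43)² = 0.58088 m².
From F = γ·h_c·A, the centroid depth is h_c = 6.08/(16.04916 × 0.58088) = 0.652176 m.
Let θ = 27.3° be the plate's angle to the horizontal; measure y along the incline from where the plane meets the free surface. Vertical depth h = y·sinθ with sinθ = 0.458650.
Along the incline, y_c = h_c/sinθ = 0.652176/0.458650 = 1.42195 m.
The centroid is at the centre, 0.43 m below the top of the plate, so the highest point sits at y_top = 1.42195 − 0.43 = 0.99195 m along the incline.

y_top ≈ 0.99 m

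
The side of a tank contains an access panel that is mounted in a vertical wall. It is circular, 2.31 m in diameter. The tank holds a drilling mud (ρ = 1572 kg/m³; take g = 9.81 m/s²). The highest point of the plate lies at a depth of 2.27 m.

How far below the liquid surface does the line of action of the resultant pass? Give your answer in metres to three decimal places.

h_p = 3.522 m

γ = ρg = 1572 × 9.81 / 1000 = 15.42132 kN/m³.
The centroid is at the centre, 1.155 m below the top of the plate, so the centroid depth is h_c = 2.27 + 1.155 = 3.425 m.
A = π(1.155)² = 4.19096 m².
Resultant F = γ·h_c·A = 15.42132 × 3.425 × 4.19096 = 221.358 kN.
I_c = πr⁴/4 = π × 1.155⁴/4 = 1.39771 m⁴.
Centre of pressure: y_p = y_c + I_c/(y_c·A) = 3.425 + 1.39771/(3.425 × 4.19096) = 3.425 + 0.097374 = 3.52237 m along the plane.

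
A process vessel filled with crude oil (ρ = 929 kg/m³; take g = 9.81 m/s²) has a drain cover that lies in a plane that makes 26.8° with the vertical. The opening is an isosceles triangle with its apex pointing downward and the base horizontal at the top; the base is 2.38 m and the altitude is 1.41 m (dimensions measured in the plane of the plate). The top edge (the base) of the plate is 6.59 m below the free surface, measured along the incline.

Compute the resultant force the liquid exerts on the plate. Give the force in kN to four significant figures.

F ≈ 96.36 kN

γ = ρg = 929 × 9.81 / 1000 = 9.11349 kN/m³.
The plate makes 26.8° with the vertical, i.e. θ = 90° − 26.8° = 63.2° to the horizontal. Measuring y along the incline from the free-surface line, vertical depth h = y·sinθ with sinθ = 0.892586.
With the apex down, the centroid sits h/3 = 1.41/3 = 0.47 m below the base (the top edge), so y_c = 6.59 + 0.47 = 7.06 m and h_c = 7.06 × 0.892586 = 6.30166 m.
A = ½ × 2.38 × 1.41 = 1.6779 m².
Resultant F = γ·h_c·A = 9.11349 × 6.30166 × 1.6779 = 96.362 kN.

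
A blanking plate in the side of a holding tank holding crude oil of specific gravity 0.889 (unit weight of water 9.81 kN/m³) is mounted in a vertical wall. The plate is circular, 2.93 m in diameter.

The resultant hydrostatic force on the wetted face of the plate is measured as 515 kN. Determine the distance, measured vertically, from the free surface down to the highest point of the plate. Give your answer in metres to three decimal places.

d_top ≈ 7.293 m

γ = 0.889 × 9.81 = 8.72109 kN/m³.
A = π(1.465)² = 6.74256 m².
From F = γ·h_c·A, the centroid depth is h_c = 515/(8.72109 × 6.74256) = 8.75814 m.
The centroid is at the centre, 1.465 m below the top of the plate, so the highest point sits at h_top = 8.75814 − 1.465 = 7.29314 m below the surface.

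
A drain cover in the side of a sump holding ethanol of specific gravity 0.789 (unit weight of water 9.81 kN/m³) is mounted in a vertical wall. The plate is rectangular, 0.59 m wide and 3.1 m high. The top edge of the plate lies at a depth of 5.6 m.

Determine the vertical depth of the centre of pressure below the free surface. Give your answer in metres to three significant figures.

h_p = 7.26 m

γ = 0.789 × 9.81 = 7.74009 kN/m³.
The centroid lies 3.1/2 = 1.55 m below the top edge, so the centroid depth is h_c = 5.6 + 1.55 = 7.15 m.
A = 0.59 × 3.1 = 1.829 m².
Resultant F = γ·h_c·A = 7.74009 × 7.15 × 1.829 = 101.22 kN.
I_c = b·h³/12 = 0.59 × 3.1³/12 = 1.46472 m⁴.
Centre of pressure: y_p = y_c + I_c/(y_c·A) = 7.15 + 1.46472/(7.15 × 1.829) = 7.15 + 0.112004 = 7.262 m along the plane.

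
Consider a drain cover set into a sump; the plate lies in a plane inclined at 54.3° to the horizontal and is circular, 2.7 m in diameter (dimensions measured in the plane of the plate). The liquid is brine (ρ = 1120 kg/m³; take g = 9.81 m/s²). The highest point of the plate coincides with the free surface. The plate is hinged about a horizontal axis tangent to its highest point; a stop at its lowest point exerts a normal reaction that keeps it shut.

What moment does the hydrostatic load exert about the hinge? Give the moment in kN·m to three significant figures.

M ≈ 116 kN·m

γ = ρg = 1120 × 9.81 / 1000 = 10.9872 kN/m³.
Let θ = 54.3° be the plate's angle to the horizontal; measure y along the incline from where the plane meets the free surface. Vertical depth h = y·sinθ with sinθ = 0.812084.
The centroid is at the centre, 1.35 m below the top of the plate, so y_c = 1.35 m and h_c = 1.35 × 0.812084 = 1.09631 m.
A = π(1.35)² = 5.72555 m².
Resultant F = γ·h_c·A = 10.9872 × 1.09631 × 5.72555 = 68.9664 kN.
I_c = πr⁴/4 = π × 1.35⁴/4 = 2.6087 m⁴.
Centre of pressure: y_p = y_c + I_c/(y_c·A) = 1.35 + 2.6087/(1.35 × 5.72555) = 1.35 + 0.3375 = 1.6875 m along the plane.
The resultant acts 1.35 + 0.3375 = 1.6875 m (along the plate) below the hinge at the top edge, so the moment about the hinge is M = F × 1.6875 = 68.9664 × 1.6875 = 116.381 kN·m.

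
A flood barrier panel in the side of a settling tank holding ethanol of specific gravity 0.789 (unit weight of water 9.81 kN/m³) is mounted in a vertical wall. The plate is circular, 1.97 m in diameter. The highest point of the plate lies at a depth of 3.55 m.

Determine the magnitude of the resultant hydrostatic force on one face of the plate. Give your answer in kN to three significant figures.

F ≈ 107 kN

γ = 0.789 × 9.81 = 7.74009 kN/m³.
The centroid is at the centre, 0.985 m below the top of the plate, so the centroid depth is h_c = 3.55 + 0.985 = 4.535 m.
A = π(0.985)² = 3.04805 m².
Resultant F = γ·h_c·A = 7.74009 × 4.535 × 3.04805 = 106.991 kN.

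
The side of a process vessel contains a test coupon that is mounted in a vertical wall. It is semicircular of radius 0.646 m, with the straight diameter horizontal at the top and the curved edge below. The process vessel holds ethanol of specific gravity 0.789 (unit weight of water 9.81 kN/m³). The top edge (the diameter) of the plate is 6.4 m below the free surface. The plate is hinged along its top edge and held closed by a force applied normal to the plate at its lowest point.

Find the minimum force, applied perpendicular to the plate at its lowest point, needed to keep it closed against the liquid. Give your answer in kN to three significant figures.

γ = 0.789 × 9.81 = 7.74009 kN/m³.
The centroid of a semicircle lies 4r/(3π) = 0.274171 m from the diameter, here below the top edge, so the centroid depth is h_c = 6.4 + 0.274171 = 6.67417 m.
A = πr²/2 = π × 0.646²/2 = 0.655518 m².
Resultant F = γ·h_c·A = 7.74009 × 6.67417 × 0.655518 = 33.8632 kN.
I_c = (π/8 − 8/(9π))·r⁴ = 0.109757 × 0.646⁴ = 0.0191145 m⁴.
Centre of pressure: y_p = y_c + I_c/(y_c·A) = 6.67417 + 0.0191145/(6.67417 × 0.655518) = 6.67417 + 0.00436899 = 6.67854 m along the plane.
The resultant acts 0.274171 + 0.00436899 = 0.27854 m (along the plate) below the hinge at the top edge, so the moment about the hinge is M = F × 0.27854 = 33.8632 × 0.27854 = 9.43226 kN·m.
A normal force at the bottom, 0.646 m from the hinge, must supply this moment: P = 9.43226/0.646 = 14.601 kN.

P ≈ 14.6 kN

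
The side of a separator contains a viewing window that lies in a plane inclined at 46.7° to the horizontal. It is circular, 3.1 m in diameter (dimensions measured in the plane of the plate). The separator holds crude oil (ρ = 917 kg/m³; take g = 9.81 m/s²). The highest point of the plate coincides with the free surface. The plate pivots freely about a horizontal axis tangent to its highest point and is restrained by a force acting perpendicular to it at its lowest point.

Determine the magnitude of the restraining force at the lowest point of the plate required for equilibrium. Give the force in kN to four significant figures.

γ = ρg = 917 × 9.81 / 1000 = 8.99577 kN/m³.
Let θ = 46.7° be the plate's angle to the horizontal; measure y along the incline from where the plane meets the free surface. Vertical depth h = y·sinθ with sinθ = 0.727773.
The centroid is at the centre, 1.55 m below the top of the plate, so y_c = 1.55 m and h_c = 1.55 × 0.727773 = 1.12805 m.
A = π(1.55)² = 7.54768 m².
Resultant F = γ·h_c·A = 8.99577 × 1.12805 × 7.54768 = 76.5914 kN.
I_c = πr⁴/4 = π × 1.55⁴/4 = 4.53332 m⁴.
Centre of pressure: y_p = y_c + I_c/(y_c·A) = 1.55 + 4.53332/(1.55 × 7.54768) = 1.55 + 0.3875 = 1.9375 m along the plane.
The resultant acts 1.55 + 0.3875 = 1.9375 m (along the plate) below the hinge at the top edge, so the moment about the hinge is M = F × 1.9375 = 76.5914 × 1.9375 = 148.396 kN·m.
A normal force at the bottom, 3.1 m from the hinge, must supply this moment: P = 148.396/3.1 = 47.8697 kN.

P ≈ 47.87 kN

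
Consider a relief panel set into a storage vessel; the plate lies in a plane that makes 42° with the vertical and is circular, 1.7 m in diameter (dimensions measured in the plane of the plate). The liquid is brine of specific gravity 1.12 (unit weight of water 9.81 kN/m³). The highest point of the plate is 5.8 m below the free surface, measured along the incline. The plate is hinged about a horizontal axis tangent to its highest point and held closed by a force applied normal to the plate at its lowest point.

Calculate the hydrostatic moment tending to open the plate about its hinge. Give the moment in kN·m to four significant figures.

γ = 1.12 × 9.81 = 10.9872 kN/m³.
The plate makes 42° with the vertical, i.e. θ = 90° − 42° = 48° to the horizontal. Measuring y along the incline from the free-surface line, vertical depth h = y·sinθ with sinθ = 0.743145.
The centroid is at the centre, 0.85 m below the top of the plate, so y_c = 5.8 + 0.85 = 6.65 m and h_c = 6.65 × 0.743145 = 4.94191 m.
A = π(0.85)² = 2.2698 m².
Resultant F = γ·h_c·A = 10.9872 × 4.94191 × 2.2698 = 123.245 kN.
I_c = πr⁴/4 = π × 0.85⁴/4 = 0.409983 m⁴.
Centre of pressure: y_p = y_c + I_c/(y_c·A) = 6.65 + 0.409983/(6.65 × 2.2698) = 6.65 + 0.0271617 = 6.67716 m along the plane.
The resultant acts 0.85 + 0.0271617 = 0.877162 m (along the plate) below the hinge at the top edge, so the moment about the hinge is M = F × 0.877162 = 123.245 × 0.877162 = 108.106 kN·m.

M ≈ 108.1 kN·m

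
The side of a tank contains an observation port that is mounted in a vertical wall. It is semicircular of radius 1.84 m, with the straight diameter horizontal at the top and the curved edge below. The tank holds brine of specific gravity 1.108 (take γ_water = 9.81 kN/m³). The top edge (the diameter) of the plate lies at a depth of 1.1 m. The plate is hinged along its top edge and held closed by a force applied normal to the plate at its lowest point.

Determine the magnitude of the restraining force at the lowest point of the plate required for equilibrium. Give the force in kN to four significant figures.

γ = 1.108 × 9.81 = 10.86948 kN/m³.
The centroid of a semicircle lies 4r/(3π) = 0.78092 m from the diameter, here below the top edge, so the centroid depth is h_c = 1.1 + 0.78092 = 1.88092 m.
A = πr²/2 = π × 1.84²/2 = 5.31809 m².
Resultant F = γ·h_c·A = 10.86948 × 1.88092 × 5.31809 = 108.726 kN.
I_c = (π/8 − 8/(9π))·r⁴ = 0.109757 × 1.84⁴ = 1.25807 m⁴.
Centre of pressure: y_p = y_c + I_c/(y_c·A) = 1.88092 + 1.25807/(1.88092 × 5.31809) = 1.88092 + 0.125771 = 2.00669 m along the plane.
The resultant acts 0.78092 + 0.125771 = 0.906691 m (along the plate) below the hinge at the top edge, so the moment about the hinge is M = F × 0.906691 = 108.726 × 0.906691 = 98.5809 kN·m.
A normal force at the bottom, 1.84 m from the hinge, must supply this moment: P = 98.5809/1.84 = 53.5766 kN.

P ≈ 53.58 kN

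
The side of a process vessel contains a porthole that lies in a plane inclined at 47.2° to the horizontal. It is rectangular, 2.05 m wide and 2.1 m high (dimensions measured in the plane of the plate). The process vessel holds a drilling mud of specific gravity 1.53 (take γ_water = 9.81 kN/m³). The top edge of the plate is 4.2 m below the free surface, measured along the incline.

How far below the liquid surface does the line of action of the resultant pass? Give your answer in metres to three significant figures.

γ = 1.53 × 9.81 = 15.0093 kN/m³.
Let θ = 47.2° be the plate's angle to the horizontal; measure y along the incline from where the plane meets the free surface. Vertical depth h = y·sinθ with sinθ = 0.733730.
The centroid lies 2.1/2 = 1.05 m below the top edge, so y_c = 4.2 + 1.05 = 5.25 m and h_c = 5.25 × 0.733730 = 3.85208 m.
A = 2.05 × 2.1 = 4.305 m².
Resultant F = γ·h_c·A = 15.0093 × 3.85208 × 4.305 = 248.902 kN.
I_c = b·h³/12 = 2.05 × 2.1³/12 = 1.58209 m⁴.
Centre of pressure: y_p = y_c + I_c/(y_c·A) = 5.25 + 1.58209/(5.25 × 4.305) = 5.25 + 0.0700001 = 5.32 m along the plane.
Vertically, h_p = y_p·sinθ = 5.32 × 0.733730 = 3.90344 m.

h_p = 3.90 m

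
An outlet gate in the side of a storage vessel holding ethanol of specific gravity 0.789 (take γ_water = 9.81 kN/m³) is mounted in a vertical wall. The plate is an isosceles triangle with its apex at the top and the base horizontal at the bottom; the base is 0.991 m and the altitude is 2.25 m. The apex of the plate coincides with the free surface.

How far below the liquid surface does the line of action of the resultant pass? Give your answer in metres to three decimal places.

γ = 0.789 × 9.81 = 7.74009 kN/m³.
With the apex up, the centroid sits 2h/3 = 2 × 2.25/3 = 1.5 m below the apex, so the centroid depth is h_c = 1.5 m.
A = ½ × 0.991 × 2.25 = 1.11488 m².
Resultant F = γ·h_c·A = 7.74009 × 1.5 × 1.11488 = 12.9439 kN.
I_c = b·h³/36 = 0.991 × 2.25³/36 = 0.313559 m⁴.
Centre of pressure: y_p = y_c + I_c/(y_c·A) = 1.5 + 0.313559/(1.5 × 1.11488) = 1.5 + 0.187499 = 1.6875 m along the plane.

h_p = 1.688 m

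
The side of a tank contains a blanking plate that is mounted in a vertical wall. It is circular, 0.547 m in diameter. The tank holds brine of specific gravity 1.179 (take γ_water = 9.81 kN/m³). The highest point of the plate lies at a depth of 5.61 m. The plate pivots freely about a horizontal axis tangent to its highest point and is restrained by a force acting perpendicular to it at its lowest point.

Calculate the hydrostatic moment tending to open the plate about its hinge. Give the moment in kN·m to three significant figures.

M ≈ 4.42 kN·m

γ = 1.179 × 9.81 = 11.56599 kN/m³.
The centroid is at the centre, 0.2735 m below the top of the plate, so the centroid depth is h_c = 5.61 + 0.2735 = 5.8835 m.
A = π(0.2735)² = 0.234998 m².
Resultant F = γ·h_c·A = 11.56599 × 5.8835 × 0.234998 = 15.9913 kN.
I_c = πr⁴/4 = π × 0.2735⁴/4 = 0.0043946 m⁴.
Centre of pressure: y_p = y_c + I_c/(y_c·A) = 5.8835 + 0.0043946/(5.8835 × 0.234998) = 5.8835 + 0.00317848 = 5.88668 m along the plane.
The resultant acts 0.2735 + 0.00317848 = 0.276678 m (along the plate) below the hinge at the top edge, so the moment about the hinge is M = F × 0.276678 = 15.9913 × 0.276678 = 4.42444 kN·m.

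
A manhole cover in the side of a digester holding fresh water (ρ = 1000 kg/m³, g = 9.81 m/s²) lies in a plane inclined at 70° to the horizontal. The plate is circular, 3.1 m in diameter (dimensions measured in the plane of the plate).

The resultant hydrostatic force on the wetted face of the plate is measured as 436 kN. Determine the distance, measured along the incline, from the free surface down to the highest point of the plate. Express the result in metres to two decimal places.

γ = ρg = 1000 × 9.81 = 9810 N/m³ = 9.81 kN/m³.
A = π(1.55)² = 7.54768 m².
From F = γ·h_c·A, the centroid depth is h_c = 436/(9.81 × 7.54768) = 5.88849 m.
Let θ = 70° be the plate's angle to the horizontal; measure y along the incline from where the plane meets the free surface. Vertical depth h = y·sinθ with sinθ = 0.939693.
Along the incline, y_c = h_c/sinθ = 5.88849/0.939693 = 6.2664 m.
The centroid is at the centre, 1.55 m below the top of the plate, so the highest point sits at y_top = 6.2664 − 1.55 = 4.7164 m along the incline.

y_top ≈ 4.72 m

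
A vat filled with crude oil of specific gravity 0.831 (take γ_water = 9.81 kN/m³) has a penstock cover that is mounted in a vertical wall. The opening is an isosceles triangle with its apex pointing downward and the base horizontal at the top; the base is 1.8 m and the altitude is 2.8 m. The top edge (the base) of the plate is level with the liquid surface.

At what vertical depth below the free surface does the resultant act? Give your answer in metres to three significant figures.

h_p = 1.40 m

γ = 0.831 × 9.81 = 8.15211 kN/m³.
With the apex down, the centroid sits h/3 = 2.8/3 = 0.933333 m below the base (the top edge), so the centroid depth is h_c = 0.933333 m.
A = ½ × 1.8 × 2.8 = 2.52 m².
Resultant F = γ·h_c·A = 8.15211 × 0.933333 × 2.52 = 19.1738 kN.
I_c = b·h³/36 = 1.8 × 2.8³/36 = 1.0976 m⁴.
Centre of pressure: y_p = y_c + I_c/(y_c·A) = 0.933333 + 1.0976/(0.933333 × 2.52) = 0.933333 + 0.466667 = 1.4 m along the plane.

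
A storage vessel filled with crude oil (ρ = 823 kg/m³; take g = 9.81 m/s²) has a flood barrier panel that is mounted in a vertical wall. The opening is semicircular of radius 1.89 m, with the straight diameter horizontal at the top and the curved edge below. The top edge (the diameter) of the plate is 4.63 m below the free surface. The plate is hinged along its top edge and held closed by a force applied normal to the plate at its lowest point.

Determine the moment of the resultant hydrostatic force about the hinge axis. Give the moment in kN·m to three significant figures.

γ = ρg = 823 × 9.81 / 1000 = 8.07363 kN/m³.
The centroid of a semicircle lies 4r/(3π) = 0.802141 m from the diameter, here below the top edge, so the centroid depth is h_c = 4.63 + 0.802141 = 5.43214 m.
A = πr²/2 = π × 1.89²/2 = 5.61104 m².
Resultant F = γ·h_c·A = 8.07363 × 5.43214 × 5.61104 = 246.084 kN.
I_c = (π/8 − 8/(9π))·r⁴ = 0.109757 × 1.89⁴ = 1.40049 m⁴.
Centre of pressure: y_p = y_c + I_c/(y_c·A) = 5.43214 + 1.40049/(5.43214 × 5.61104) = 5.43214 + 0.0459479 = 5.47809 m along the plane.
The resultant acts 0.802141 + 0.0459479 = 0.848089 m (along the plate) below the hinge at the top edge, so the moment about the hinge is M = F × 0.848089 = 246.084 × 0.848089 = 208.701 kN·m.

M ≈ 209 kN·m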